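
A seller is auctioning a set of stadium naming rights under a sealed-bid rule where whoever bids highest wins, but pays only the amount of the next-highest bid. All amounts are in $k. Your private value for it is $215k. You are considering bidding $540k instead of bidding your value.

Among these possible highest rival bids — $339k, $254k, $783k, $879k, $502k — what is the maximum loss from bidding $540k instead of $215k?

$287k

$339k: truthful gives $0k, deviation gives −$124k → loss $124k.
$254k: truthful gives $0k, deviation gives −$39k → loss $39k.
$783k: same outcome either way → loss $0k.
$879k: same outcome either way → loss $0k.
$502k: truthful gives $0k, deviation gives −$287k → loss $287k.
Maximum loss: $287k.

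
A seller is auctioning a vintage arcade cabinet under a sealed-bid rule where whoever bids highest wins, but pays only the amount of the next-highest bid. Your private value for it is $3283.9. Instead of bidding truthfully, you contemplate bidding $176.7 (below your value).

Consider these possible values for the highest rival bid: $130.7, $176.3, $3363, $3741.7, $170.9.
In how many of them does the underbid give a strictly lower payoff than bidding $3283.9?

The deviation hurts exactly when the highest competing bid lies strictly between $176.7 and $3283.9 — underbidding then forfeits a profitable win.
$130.7: below both → same outcome either way.
$176.3: below both → same outcome either way.
$3363: above both → same outcome either way.
$3741.7: above both → same outcome either way.
$170.9: below both → same outcome either way.
Count: 0.

0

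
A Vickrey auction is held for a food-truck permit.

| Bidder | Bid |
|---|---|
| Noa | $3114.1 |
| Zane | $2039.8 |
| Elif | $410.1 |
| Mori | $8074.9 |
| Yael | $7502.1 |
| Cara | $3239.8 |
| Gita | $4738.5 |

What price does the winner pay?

$7502.1

Highest bid: Mori at $8074.9, so Mori wins.
Second-highest bid: Yael at $7502.1 — that is the price the winner pays.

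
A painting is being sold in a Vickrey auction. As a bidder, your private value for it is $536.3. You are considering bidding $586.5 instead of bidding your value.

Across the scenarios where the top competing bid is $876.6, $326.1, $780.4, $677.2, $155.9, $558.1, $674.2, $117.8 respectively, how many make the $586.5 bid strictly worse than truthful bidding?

1

The deviation hurts exactly when the highest competing bid lies strictly between $536.3 and $586.5 — overbidding then wins at a price above your value.
$876.6: above both → same outcome either way.
$326.1: below both → same outcome either way.
$780.4: above both → same outcome either way.
$677.2: above both → same outcome either way.
$155.9: below both → same outcome either way.
$558.1: inside the interval → strictly worse (loss $21.8).
$674.2: above both → same outcome either way.
$117.8: below both → same outcome either way.
Count: 1.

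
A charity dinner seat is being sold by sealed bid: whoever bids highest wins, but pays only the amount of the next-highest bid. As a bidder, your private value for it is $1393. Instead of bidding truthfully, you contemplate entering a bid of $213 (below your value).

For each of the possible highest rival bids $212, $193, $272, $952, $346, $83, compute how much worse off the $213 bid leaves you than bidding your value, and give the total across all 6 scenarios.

The deviation costs you only when the competing bid falls strictly between $213 and $1393; elsewhere both bids give the same outcome.
$212: outcomes coincide → loss $0.
$193: outcomes coincide → loss $0.
$272: truthful payoff $1121, deviation payoff $0 → loss $1121.
$952: truthful payoff $441, deviation payoff $0 → loss $441.
$346: truthful payoff $1047, deviation payoff $0 → loss $1047.
$83: outcomes coincide → loss $0.
Total loss = $1121 + $441 + $1047 = $2609.

$2609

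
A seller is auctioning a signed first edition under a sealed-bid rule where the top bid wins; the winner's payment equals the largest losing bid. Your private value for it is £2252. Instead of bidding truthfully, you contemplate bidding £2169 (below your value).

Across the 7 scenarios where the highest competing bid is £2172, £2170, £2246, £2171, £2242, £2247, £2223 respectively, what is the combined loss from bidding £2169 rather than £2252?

£293

The deviation costs you only when the competing bid falls strictly between £2169 and £2252; elsewhere both bids give the same outcome.
£2172: truthful payoff £80, deviation payoff £0 → loss £80.
£2170: truthful payoff £82, deviation payoff £0 → loss £82.
£2246: truthful payoff £6, deviation payoff £0 → loss £6.
£2171: truthful payoff £81, deviation payoff £0 → loss £81.
£2242: truthful payoff £10, deviation payoff £0 → loss £10.
£2247: truthful payoff £5, deviation payoff £0 → loss £5.
£2223: truthful payoff £29, deviation payoff £0 → loss £29.
Total loss = £80 + £82 + £6 + £81 + £10 + £5 + £29 = £293.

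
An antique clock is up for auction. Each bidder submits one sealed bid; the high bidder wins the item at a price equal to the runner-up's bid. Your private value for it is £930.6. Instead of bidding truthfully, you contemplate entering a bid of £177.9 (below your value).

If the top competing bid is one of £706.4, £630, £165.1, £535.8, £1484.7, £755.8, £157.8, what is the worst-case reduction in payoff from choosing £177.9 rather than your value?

£394.8

£706.4: truthful gives £224.2, deviation gives £0 → loss £224.2.
£630: truthful gives £300.6, deviation gives £0 → loss £300.6.
£165.1: same outcome either way → loss £0.
£535.8: truthful gives £394.8, deviation gives £0 → loss £394.8.
£1484.7: same outcome either way → loss £0.
£755.8: truthful gives £174.8, deviation gives £0 → loss £174.8.
£157.8: same outcome either way → loss £0.
Maximum loss: £394.8.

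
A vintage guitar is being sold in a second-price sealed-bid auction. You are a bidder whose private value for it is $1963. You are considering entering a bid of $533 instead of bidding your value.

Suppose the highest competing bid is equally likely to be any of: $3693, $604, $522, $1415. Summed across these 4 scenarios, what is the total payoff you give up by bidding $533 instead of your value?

$1907

The deviation costs you only when the competing bid falls strictly between $533 and $1963; elsewhere both bids give the same outcome.
$3693: outcomes coincide → loss $0.
$604: truthful payoff $1359, deviation payoff $0 → loss $1359.
$522: outcomes coincide → loss $0.
$1415: truthful payoff $548, deviation payoff $0 → loss $548.
Total loss = $1359 + $548 = $1907.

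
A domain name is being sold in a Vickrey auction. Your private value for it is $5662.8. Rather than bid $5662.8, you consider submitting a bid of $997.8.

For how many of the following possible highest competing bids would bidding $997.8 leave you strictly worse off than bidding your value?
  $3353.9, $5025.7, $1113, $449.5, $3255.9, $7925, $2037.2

5

The deviation hurts exactly when the highest competing bid lies strictly between $997.8 and $5662.8 — underbidding then forfeits a profitable win.
$3353.9: inside the interval → strictly worse (loss $2308.9).
$5025.7: inside the interval → strictly worse (loss $637.1).
$1113: inside the interval → strictly worse (loss $4549.8).
$449.5: below both → same outcome either way.
$3255.9: inside the interval → strictly worse (loss $2406.9).
$7925: above both → same outcome either way.
$2037.2: inside the interval → strictly worse (loss $3625.6).
Count: 5.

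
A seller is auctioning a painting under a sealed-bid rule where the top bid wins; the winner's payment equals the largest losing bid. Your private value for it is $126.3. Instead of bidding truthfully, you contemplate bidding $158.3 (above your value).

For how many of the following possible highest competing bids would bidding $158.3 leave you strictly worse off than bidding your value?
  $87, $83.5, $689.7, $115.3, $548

The deviation hurts exactly when the highest competing bid lies strictly between $126.3 and $158.3 — overbidding then wins at a price above your value.
$87: below both → same outcome either way.
$83.5: below both → same outcome either way.
$689.7: above both → same outcome either way.
$115.3: below both → same outcome either way.
$548: above both → same outcome either way.
Count: 0.

0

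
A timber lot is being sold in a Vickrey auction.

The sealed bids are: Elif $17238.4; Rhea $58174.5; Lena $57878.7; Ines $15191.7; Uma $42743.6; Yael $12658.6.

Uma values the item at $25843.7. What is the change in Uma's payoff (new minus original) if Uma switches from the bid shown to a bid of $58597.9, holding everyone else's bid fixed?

−$32330.8

The highest bid among the other bidders is $58174.5; Uma's bid doesn't change that.
Original bid $42743.6: Uma is not highest (top rival bid is $58174.5); payoff $0.
Alternative bid $58597.9: Uma is highest, pays the top rival bid $58174.5; payoff $25843.7 − $58174.5 = −$32330.8.
Change in payoff = −$32330.8 − ($0) = −$32330.8.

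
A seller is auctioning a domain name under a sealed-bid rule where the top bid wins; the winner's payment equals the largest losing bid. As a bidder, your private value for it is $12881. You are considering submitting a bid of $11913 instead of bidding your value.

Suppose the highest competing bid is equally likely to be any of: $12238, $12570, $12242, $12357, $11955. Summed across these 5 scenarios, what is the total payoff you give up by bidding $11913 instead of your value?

$3043

The deviation costs you only when the competing bid falls strictly between $11913 and $12881; elsewhere both bids give the same outcome.
$12238: truthful payoff $643, deviation payoff $0 → loss $643.
$12570: truthful payoff $311, deviation payoff $0 → loss $311.
$12242: truthful payoff $639, deviation payoff $0 → loss $639.
$12357: truthful payoff $524, deviation payoff $0 → loss $524.
$11955: truthful payoff $926, deviation payoff $0 → loss $926.
Total loss = $643 + $311 + $639 + $524 + $926 = $3043.
Because the price is fixed by the runner-up's bid, deviating from your value can only change a good outcome into a bad one — never the reverse.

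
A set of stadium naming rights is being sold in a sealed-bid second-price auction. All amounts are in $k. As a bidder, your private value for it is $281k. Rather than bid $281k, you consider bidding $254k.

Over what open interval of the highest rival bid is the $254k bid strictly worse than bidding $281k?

If the competing bid is below $254k, both bids win at the same price — no difference.
If it is above $281k, both bids lose — no difference.
If it lies strictly between $254k and $281k, bidding your value wins at a price below your value (positive payoff) while bidding $254k loses (payoff 0).
So the deviation strictly hurts on the open interval ($254k, $281k).
Truthful bidding weakly dominates here: raising your bid can only win items priced above your value, and lowering it can only forfeit items priced below.

($254k, $281k)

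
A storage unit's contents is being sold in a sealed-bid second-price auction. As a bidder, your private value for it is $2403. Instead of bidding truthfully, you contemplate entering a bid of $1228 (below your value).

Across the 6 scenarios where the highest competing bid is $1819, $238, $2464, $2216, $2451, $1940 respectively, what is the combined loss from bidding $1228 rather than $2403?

$1234

The deviation costs you only when the competing bid falls strictly between $1228 and $2403; elsewhere both bids give the same outcome.
$1819: truthful payoff $584, deviation payoff $0 → loss $584.
$238: outcomes coincide → loss $0.
$2464: outcomes coincide → loss $0.
$2216: truthful payoff $187, deviation payoff $0 → loss $187.
$2451: outcomes coincide → loss $0.
$1940: truthful payoff $463, deviation payoff $0 → loss $463.
Total loss = $584 + $187 + $463 = $1234.
In a second-price auction your bid sets only whether you win, not what you pay, so bidding your true value is weakly dominant.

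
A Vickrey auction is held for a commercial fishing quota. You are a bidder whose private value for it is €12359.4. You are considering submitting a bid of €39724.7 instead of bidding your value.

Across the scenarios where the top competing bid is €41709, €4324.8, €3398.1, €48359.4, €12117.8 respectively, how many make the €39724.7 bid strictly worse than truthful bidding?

The deviation hurts exactly when the highest competing bid lies strictly between €12359.4 and €39724.7 — overbidding then wins at a price above your value.
€41709: above both → same outcome either way.
€4324.8: below both → same outcome either way.
€3398.1: below both → same outcome either way.
€48359.4: above both → same outcome either way.
€12117.8: below both → same outcome either way.
Count: 0.

0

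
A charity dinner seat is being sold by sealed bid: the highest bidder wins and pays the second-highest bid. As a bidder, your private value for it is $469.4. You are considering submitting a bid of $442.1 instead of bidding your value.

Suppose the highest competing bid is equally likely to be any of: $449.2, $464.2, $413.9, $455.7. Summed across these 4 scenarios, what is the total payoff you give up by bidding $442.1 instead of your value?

$39.1

The deviation costs you only when the competing bid falls strictly between $442.1 and $469.4; elsewhere both bids give the same outcome.
$449.2: truthful payoff $20.2, deviation payoff $0 → loss $20.2.
$464.2: truthful payoff $5.2, deviation payoff $0 → loss $5.2.
$413.9: outcomes coincide → loss $0.
$455.7: truthful payoff $13.7, deviation payoff $0 → loss $13.7.
Total loss = $20.2 + $5.2 + $13.7 = $39.1.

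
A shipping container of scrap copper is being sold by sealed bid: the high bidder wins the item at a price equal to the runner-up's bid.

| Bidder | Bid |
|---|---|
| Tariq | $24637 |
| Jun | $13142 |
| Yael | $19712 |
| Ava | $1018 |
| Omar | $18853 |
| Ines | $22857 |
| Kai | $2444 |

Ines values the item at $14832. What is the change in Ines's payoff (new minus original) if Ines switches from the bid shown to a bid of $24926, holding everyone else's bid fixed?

The highest bid among the other bidders is $24637; Ines's bid doesn't change that.
Original bid $22857: Ines is not highest (top rival bid is $24637); payoff $0.
Alternative bid $24926: Ines is highest, pays the top rival bid $24637; payoff $14832 − $24637 = −$9805.
Change in payoff = −$9805 − ($0) = −$9805.

−$9805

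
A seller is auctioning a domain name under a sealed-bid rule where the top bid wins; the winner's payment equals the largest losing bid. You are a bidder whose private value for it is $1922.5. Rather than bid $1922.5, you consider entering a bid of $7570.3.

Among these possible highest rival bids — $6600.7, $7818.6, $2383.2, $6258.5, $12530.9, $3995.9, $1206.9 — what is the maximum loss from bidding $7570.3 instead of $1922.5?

$4678.2

$6600.7: truthful gives $0, deviation gives −$4678.2 → loss $4678.2.
$7818.6: same outcome either way → loss $0.
$2383.2: truthful gives $0, deviation gives −$460.7 → loss $460.7.
$6258.5: truthful gives $0, deviation gives −$4336 → loss $4336.
$12530.9: same outcome either way → loss $0.
$3995.9: truthful gives $0, deviation gives −$2073.4 → loss $2073.4.
$1206.9: same outcome either way → loss $0.
Maximum loss: $4678.2.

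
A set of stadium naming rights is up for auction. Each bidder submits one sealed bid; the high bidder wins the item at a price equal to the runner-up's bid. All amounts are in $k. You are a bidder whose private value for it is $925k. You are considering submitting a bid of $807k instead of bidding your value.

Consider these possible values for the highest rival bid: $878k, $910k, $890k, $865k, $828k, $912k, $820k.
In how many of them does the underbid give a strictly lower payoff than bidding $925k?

The deviation hurts exactly when the highest competing bid lies strictly between $807k and $925k — underbidding then forfeits a profitable win.
$878k: inside the interval → strictly worse (loss $47k).
$910k: inside the interval → strictly worse (loss $15k).
$890k: inside the interval → strictly worse (loss $35k).
$865k: inside the interval → strictly worse (loss $60k).
$828k: inside the interval → strictly worse (loss $97k).
$912k: inside the interval → strictly worse (loss $13k).
$820k: inside the interval → strictly worse (loss $105k).
Count: 7.

7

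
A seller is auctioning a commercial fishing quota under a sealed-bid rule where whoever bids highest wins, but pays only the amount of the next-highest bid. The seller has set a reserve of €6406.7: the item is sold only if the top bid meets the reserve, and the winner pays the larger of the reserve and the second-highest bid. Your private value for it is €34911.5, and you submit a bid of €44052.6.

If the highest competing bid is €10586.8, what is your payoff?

€24324.7

Your bid €44052.6 is the highest and exceeds the reserve.
Price = max(second-highest bid, reserve) = max(€10586.8, €6406.7) = €10586.8.
Payoff = €34911.5 − €10586.8 = €24324.7.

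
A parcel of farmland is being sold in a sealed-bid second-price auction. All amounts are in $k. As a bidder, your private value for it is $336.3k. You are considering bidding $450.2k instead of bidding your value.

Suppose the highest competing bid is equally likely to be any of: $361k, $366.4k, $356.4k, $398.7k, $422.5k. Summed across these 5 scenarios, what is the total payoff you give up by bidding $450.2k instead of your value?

$223.5k

The deviation costs you only when the competing bid falls strictly between $336.3k and $450.2k; elsewhere both bids give the same outcome.
$361k: truthful payoff $0k, deviation payoff −$24.7k → loss $24.7k.
$366.4k: truthful payoff $0k, deviation payoff −$30.1k → loss $30.1k.
$356.4k: truthful payoff $0k, deviation payoff −$20.1k → loss $20.1k.
$398.7k: truthful payoff $0k, deviation payoff −$62.4k → loss $62.4k.
$422.5k: truthful payoff $0k, deviation payoff −$86.2k → loss $86.2k.
Total loss = $24.7k + $30.1k + $20.1k + $62.4k + $86.2k = $223.5k.
In a second-price auction your bid sets only whether you win, not what you pay, so bidding your true value is weakly dominant.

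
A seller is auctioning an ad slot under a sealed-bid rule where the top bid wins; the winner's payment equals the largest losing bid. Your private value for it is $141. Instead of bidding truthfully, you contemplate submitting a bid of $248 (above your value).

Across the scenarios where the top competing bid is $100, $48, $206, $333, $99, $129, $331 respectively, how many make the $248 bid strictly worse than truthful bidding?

The deviation hurts exactly when the highest competing bid lies strictly between $141 and $248 — overbidding then wins at a price above your value.
$100: below both → same outcome either way.
$48: below both → same outcome either way.
$206: inside the interval → strictly worse (loss $65).
$333: above both → same outcome either way.
$99: below both → same outcome either way.
$129: below both → same outcome either way.
$331: above both → same outcome either way.
Count: 1.

1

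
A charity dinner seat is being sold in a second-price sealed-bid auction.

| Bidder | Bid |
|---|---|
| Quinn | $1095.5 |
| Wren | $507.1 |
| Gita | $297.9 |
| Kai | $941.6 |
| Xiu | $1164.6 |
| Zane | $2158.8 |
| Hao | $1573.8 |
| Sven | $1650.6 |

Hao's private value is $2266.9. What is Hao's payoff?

Highest bid: Zane at $2158.8, so Zane wins.
Second-highest bid: Sven at $1650.6 — that is the price the winner pays.
Hao did not win, so Hao pays nothing and receives nothing: payoff $0.

$0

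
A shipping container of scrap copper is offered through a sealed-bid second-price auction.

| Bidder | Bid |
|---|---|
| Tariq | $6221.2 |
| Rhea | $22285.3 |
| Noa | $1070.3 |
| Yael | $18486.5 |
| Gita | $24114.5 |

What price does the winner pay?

$22285.3

Highest bid: Gita at $24114.5, so Gita wins.
Second-highest bid: Rhea at $22285.3 — that is the price the winner pays.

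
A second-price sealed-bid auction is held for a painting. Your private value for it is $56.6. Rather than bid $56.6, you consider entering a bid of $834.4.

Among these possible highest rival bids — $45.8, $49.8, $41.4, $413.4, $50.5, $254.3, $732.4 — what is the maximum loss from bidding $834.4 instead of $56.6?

$45.8: same outcome either way → loss $0.
$49.8: same outcome either way → loss $0.
$41.4: same outcome either way → loss $0.
$413.4: truthful gives $0, deviation gives −$356.8 → loss $356.8.
$50.5: same outcome either way → loss $0.
$254.3: truthful gives $0, deviation gives −$197.7 → loss $197.7.
$732.4: truthful gives $0, deviation gives −$675.8 → loss $675.8.
Maximum loss: $675.8.

$675.8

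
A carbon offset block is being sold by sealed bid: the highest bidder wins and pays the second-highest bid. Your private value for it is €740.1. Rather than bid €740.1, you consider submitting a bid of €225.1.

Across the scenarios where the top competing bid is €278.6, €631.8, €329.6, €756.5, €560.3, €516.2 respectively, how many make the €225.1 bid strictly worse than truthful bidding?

The deviation hurts exactly when the highest competing bid lies strictly between €225.1 and €740.1 — underbidding then forfeits a profitable win.
€278.6: inside the interval → strictly worse (loss €461.5).
€631.8: inside the interval → strictly worse (loss €108.3).
€329.6: inside the interval → strictly worse (loss €410.5).
€756.5: above both → same outcome either way.
€560.3: inside the interval → strictly worse (loss €179.8).
€516.2: inside the interval → strictly worse (loss €223.9).
Count: 5.

5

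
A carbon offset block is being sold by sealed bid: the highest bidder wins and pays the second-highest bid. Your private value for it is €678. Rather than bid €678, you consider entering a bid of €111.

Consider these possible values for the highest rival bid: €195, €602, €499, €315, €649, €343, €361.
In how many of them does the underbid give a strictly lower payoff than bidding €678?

The deviation hurts exactly when the highest competing bid lies strictly between €111 and €678 — underbidding then forfeits a profitable win.
€195: inside the interval → strictly worse (loss €483).
€602: inside the interval → strictly worse (loss €76).
€499: inside the interval → strictly worse (loss €179).
€315: inside the interval → strictly worse (loss €363).
€649: inside the interval → strictly worse (loss €29).
€343: inside the interval → strictly worse (loss €335).
€361: inside the interval → strictly worse (loss €317).
Count: 7.

7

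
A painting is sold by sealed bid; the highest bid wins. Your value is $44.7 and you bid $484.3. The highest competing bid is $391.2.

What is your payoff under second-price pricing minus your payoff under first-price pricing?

$93.1

You have the highest bid, so you win under either rule.
Second-price: pay $391.2 → payoff −$346.5.
First-price: pay your own bid $484.3 → payoff −$439.6.
Difference = −$346.5 − (−$439.6) = $93.1.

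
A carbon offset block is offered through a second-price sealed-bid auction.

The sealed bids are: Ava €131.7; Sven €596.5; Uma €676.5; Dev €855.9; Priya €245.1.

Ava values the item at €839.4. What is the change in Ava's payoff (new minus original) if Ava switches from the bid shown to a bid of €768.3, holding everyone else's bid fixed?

The highest bid among the other bidders is €855.9; Ava's bid doesn't change that.
Original bid €131.7: Ava is not highest (top rival bid is €855.9); payoff €0.
Alternative bid €768.3: Ava is not highest (top rival bid is €855.9); payoff €0.
Change in payoff = €0 − (€0) = €0.

€0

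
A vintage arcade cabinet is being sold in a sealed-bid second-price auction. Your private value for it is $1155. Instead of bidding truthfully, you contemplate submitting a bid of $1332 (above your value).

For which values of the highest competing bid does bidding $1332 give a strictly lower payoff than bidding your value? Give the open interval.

($1155, $1332)

If the competing bid is below $1155, both bids win at the same price — no difference.
If it is above $1332, both bids lose — no difference.
If it lies strictly between $1155 and $1332, bidding your value loses (payoff 0) while bidding $1332 wins at a price above your value (payoff negative).
So the deviation strictly hurts on the open interval ($1155, $1332).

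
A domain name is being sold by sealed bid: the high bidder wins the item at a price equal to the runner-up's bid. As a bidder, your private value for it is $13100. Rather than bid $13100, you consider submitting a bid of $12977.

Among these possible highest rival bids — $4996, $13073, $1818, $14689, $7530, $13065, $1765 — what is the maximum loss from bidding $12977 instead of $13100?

$35

$4996: same outcome either way → loss $0.
$13073: truthful gives $27, deviation gives $0 → loss $27.
$1818: same outcome either way → loss $0.
$14689: same outcome either way → loss $0.
$7530: same outcome either way → loss $0.
$13065: truthful gives $35, deviation gives $0 → loss $35.
$1765: same outcome either way → loss $0.
Maximum loss: $35.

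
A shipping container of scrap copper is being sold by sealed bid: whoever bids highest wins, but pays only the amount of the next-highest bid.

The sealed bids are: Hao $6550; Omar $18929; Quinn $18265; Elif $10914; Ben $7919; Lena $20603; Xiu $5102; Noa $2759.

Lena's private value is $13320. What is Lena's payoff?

−$5609

Highest bid: Lena at $20603, so Lena wins.
Second-highest bid: Omar at $18929 — that is the price the winner pays.
Lena's payoff = value − price = $13320 − $18929 = −$5609.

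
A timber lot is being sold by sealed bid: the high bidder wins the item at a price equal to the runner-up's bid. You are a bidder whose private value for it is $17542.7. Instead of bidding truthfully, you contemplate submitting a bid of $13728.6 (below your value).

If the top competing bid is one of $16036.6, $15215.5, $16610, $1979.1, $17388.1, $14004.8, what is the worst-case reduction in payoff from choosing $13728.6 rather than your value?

$3537.9

$16036.6: truthful gives $1506.1, deviation gives $0 → loss $1506.1.
$15215.5: truthful gives $2327.2, deviation gives $0 → loss $2327.2.
$16610: truthful gives $932.7, deviation gives $0 → loss $932.7.
$1979.1: same outcome either way → loss $0.
$17388.1: truthful gives $154.6, deviation gives $0 → loss $154.6.
$14004.8: truthful gives $3537.9, deviation gives $0 → loss $3537.9.
Maximum loss: $3537.9.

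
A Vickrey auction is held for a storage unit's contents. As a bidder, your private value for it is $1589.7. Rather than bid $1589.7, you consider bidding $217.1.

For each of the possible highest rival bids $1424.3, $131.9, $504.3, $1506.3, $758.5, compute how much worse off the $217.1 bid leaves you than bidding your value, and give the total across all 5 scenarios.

$2165.4

The deviation costs you only when the competing bid falls strictly between $217.1 and $1589.7; elsewhere both bids give the same outcome.
$1424.3: truthful payoff $165.4, deviation payoff $0 → loss $165.4.
$131.9: outcomes coincide → loss $0.
$504.3: truthful payoff $1085.4, deviation payoff $0 → loss $1085.4.
$1506.3: truthful payoff $83.4, deviation payoff $0 → loss $83.4.
$758.5: truthful payoff $831.2, deviation payoff $0 → loss $831.2.
Total loss = $165.4 + $1085.4 + $83.4 + $831.2 = $2165.4.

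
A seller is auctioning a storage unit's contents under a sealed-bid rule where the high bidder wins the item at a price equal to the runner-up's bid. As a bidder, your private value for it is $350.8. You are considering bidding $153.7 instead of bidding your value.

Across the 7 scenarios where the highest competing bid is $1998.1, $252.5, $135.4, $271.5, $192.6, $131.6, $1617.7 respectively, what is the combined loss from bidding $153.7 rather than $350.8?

$335.8

The deviation costs you only when the competing bid falls strictly between $153.7 and $350.8; elsewhere both bids give the same outcome.
$1998.1: outcomes coincide → loss $0.
$252.5: truthful payoff $98.3, deviation payoff $0 → loss $98.3.
$135.4: outcomes coincide → loss $0.
$271.5: truthful payoff $79.3, deviation payoff $0 → loss $79.3.
$192.6: truthful payoff $158.2, deviation payoff $0 → loss $158.2.
$131.6: outcomes coincide → loss $0.
$1617.7: outcomes coincide → loss $0.
Total loss = $98.3 + $79.3 + $158.2 = $335.8.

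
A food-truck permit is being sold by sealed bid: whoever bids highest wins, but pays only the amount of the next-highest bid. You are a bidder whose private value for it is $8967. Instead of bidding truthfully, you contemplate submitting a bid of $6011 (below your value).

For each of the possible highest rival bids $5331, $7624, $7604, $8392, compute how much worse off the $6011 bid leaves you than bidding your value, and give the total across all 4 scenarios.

$3281

The deviation costs you only when the competing bid falls strictly between $6011 and $8967; elsewhere both bids give the same outcome.
$5331: outcomes coincide → loss $0.
$7624: truthful payoff $1343, deviation payoff $0 → loss $1343.
$7604: truthful payoff $1363, deviation payoff $0 → loss $1363.
$8392: truthful payoff $575, deviation payoff $0 → loss $575.
Total loss = $1343 + $1363 + $575 = $3281.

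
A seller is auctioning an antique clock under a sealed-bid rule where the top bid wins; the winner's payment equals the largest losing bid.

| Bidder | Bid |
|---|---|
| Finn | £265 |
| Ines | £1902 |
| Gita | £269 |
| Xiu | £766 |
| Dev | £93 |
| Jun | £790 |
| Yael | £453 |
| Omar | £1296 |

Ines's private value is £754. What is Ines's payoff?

−£542

Highest bid: Ines at £1902, so Ines wins.
Second-highest bid: Omar at £1296 — that is the price the winner pays.
Ines's payoff = value − price = £754 − £1296 = −£542.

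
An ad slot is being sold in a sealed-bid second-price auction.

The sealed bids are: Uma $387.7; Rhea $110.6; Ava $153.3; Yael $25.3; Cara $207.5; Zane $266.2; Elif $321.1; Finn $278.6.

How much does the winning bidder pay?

$321.1

Highest bid: Uma at $387.7, so Uma wins.
Second-highest bid: Elif at $321.1 — that is the price the winner pays.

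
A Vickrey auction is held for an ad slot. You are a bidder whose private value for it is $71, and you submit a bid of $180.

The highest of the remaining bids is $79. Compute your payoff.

Your bid $180 exceeds the highest competing bid $79, so you win.
In a second-price auction the winner pays the second-highest bid, $79.
Payoff = value − price = $71 − $79 = −$8.

−$8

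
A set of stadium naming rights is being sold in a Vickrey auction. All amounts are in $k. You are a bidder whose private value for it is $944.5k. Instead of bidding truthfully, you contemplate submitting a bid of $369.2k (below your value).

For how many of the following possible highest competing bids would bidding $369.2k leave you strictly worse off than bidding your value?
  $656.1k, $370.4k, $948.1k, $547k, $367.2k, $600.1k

The deviation hurts exactly when the highest competing bid lies strictly between $369.2k and $944.5k — underbidding then forfeits a profitable win.
$656.1k: inside the interval → strictly worse (loss $288.4k).
$370.4k: inside the interval → strictly worse (loss $574.1k).
$948.1k: above both → same outcome either way.
$547k: inside the interval → strictly worse (loss $397.5k).
$367.2k: below both → same outcome either way.
$600.1k: inside the interval → strictly worse (loss $344.4k).
Count: 4.

4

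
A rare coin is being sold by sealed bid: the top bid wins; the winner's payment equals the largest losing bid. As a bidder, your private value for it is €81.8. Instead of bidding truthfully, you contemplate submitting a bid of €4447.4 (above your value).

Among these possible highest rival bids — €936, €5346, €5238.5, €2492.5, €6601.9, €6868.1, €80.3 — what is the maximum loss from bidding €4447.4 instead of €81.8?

€936: truthful gives €0, deviation gives −€854.2 → loss €854.2.
€5346: same outcome either way → loss €0.
€5238.5: same outcome either way → loss €0.
€2492.5: truthful gives €0, deviation gives −€2410.7 → loss €2410.7.
€6601.9: same outcome either way → loss €0.
€6868.1: same outcome either way → loss €0.
€80.3: same outcome either way → loss €0.
Maximum loss: €2410.7.

€2410.7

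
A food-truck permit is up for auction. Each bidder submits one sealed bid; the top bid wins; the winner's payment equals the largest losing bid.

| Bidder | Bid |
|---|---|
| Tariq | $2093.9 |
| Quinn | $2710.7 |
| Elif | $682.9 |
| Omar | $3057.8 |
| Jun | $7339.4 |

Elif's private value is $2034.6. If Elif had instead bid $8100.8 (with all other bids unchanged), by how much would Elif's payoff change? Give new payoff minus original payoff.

−$5304.8

The highest bid among the other bidders is $7339.4; Elif's bid doesn't change that.
Original bid $682.9: Elif is not highest (top rival bid is $7339.4); payoff $0.
Alternative bid $8100.8: Elif is highest, pays the top rival bid $7339.4; payoff $2034.6 − $7339.4 = −$5304.8.
Change in payoff = −$5304.8 − ($0) = −$5304.8.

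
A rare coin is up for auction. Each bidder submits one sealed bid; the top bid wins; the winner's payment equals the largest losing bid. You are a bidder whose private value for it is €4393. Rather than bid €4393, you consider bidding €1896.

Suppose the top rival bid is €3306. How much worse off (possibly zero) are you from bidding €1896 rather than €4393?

Bidding your value €4393: you win (since €4393 > €3306) and pay €3306. Payoff €1087.
Bidding €1896: you lose. Payoff €0.
The competing bid €3306 lies between your shaded bid and your value, so underbidding forfeits an item you could have won at a profitable price.
Loss from deviating = €1087 − (€0) = €1087.

€1087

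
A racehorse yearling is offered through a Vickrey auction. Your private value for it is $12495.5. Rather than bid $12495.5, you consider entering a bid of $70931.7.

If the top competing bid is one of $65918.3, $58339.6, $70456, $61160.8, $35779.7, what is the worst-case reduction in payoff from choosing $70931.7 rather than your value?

$57960.5

$65918.3: truthful gives $0, deviation gives −$53422.8 → loss $53422.8.
$58339.6: truthful gives $0, deviation gives −$45844.1 → loss $45844.1.
$70456: truthful gives $0, deviation gives −$57960.5 → loss $57960.5.
$61160.8: truthful gives $0, deviation gives −$48665.3 → loss $48665.3.
$35779.7: truthful gives $0, deviation gives −$23284.2 → loss $23284.2.
Maximum loss: $57960.5.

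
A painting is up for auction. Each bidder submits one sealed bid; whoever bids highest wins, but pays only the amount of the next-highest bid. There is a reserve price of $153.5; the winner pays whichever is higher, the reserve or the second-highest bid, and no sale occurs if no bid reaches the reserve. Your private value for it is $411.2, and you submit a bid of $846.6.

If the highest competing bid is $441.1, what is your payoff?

Your bid $846.6 is the highest and exceeds the reserve.
Price = max(second-highest bid, reserve) = max($441.1, $153.5) = $441.1.
Payoff = $411.2 − $441.1 = −$29.9.

−$29.9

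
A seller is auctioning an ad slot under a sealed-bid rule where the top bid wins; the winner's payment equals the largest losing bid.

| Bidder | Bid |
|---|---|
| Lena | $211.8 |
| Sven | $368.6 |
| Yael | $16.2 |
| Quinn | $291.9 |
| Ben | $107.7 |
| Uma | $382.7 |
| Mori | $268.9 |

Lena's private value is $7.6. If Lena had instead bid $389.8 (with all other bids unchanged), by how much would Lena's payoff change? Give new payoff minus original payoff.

The highest bid among the other bidders is $382.7; Lena's bid doesn't change that.
Original bid $211.8: Lena is not highest (top rival bid is $382.7); payoff $0.
Alternative bid $389.8: Lena is highest, pays the top rival bid $382.7; payoff $7.6 − $382.7 = −$375.1.
Change in payoff = −$375.1 − ($0) = −$375.1.

−$375.1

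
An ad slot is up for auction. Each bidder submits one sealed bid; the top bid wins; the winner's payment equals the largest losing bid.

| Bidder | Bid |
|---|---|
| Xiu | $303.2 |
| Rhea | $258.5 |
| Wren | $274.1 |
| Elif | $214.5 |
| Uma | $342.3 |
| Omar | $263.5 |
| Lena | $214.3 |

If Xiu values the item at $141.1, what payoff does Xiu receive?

$0

Highest bid: Uma at $342.3, so Uma wins.
Second-highest bid: Xiu at $303.2 — that is the price the winner pays.
Xiu did not win, so Xiu pays nothing and receives nothing: payoff $0.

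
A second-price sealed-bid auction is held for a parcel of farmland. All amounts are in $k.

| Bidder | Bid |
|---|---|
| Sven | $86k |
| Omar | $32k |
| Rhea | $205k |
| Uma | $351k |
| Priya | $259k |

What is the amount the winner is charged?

$259k

Highest bid: Uma at $351k, so Uma wins.
Second-highest bid: Priya at $259k — that is the price the winner pays.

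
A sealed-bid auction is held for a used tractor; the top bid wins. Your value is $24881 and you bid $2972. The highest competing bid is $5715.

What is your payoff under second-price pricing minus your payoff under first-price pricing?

Your bid $2972 is below $5715, so you lose under either rule.
Payoff is $0 in both cases; difference = $0.

$0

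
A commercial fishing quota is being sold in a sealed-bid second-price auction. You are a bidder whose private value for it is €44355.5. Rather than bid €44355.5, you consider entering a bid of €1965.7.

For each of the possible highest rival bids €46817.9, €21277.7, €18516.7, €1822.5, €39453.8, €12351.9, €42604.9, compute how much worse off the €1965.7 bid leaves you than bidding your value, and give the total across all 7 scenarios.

The deviation costs you only when the competing bid falls strictly between €1965.7 and €44355.5; elsewhere both bids give the same outcome.
€46817.9: outcomes coincide → loss €0.
€21277.7: truthful payoff €23077.8, deviation payoff €0 → loss €23077.8.
€18516.7: truthful payoff €25838.8, deviation payoff €0 → loss €25838.8.
€1822.5: outcomes coincide → loss €0.
€39453.8: truthful payoff €4901.7, deviation payoff €0 → loss €4901.7.
€12351.9: truthful payoff €32003.6, deviation payoff €0 → loss €32003.6.
€42604.9: truthful payoff €1750.6, deviation payoff €0 → loss €1750.6.
Total loss = €23077.8 + €25838.8 + €4901.7 + €32003.6 + €1750.6 = €87572.5.
Truthful bidding weakly dominates here: raising your bid can only win items priced above your value, and lowering it can only forfeit items priced below.

€87572.5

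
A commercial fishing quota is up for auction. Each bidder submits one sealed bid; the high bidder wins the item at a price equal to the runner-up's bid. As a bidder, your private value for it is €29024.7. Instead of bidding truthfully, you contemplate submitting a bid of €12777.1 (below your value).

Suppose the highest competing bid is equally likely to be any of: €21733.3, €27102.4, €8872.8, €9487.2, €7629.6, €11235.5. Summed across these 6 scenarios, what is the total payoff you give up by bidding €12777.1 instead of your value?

The deviation costs you only when the competing bid falls strictly between €12777.1 and €29024.7; elsewhere both bids give the same outcome.
€21733.3: truthful payoff €7291.4, deviation payoff €0 → loss €7291.4.
€27102.4: truthful payoff €1922.3, deviation payoff €0 → loss €1922.3.
€8872.8: outcomes coincide → loss €0.
€9487.2: outcomes coincide → loss €0.
€7629.6: outcomes coincide → loss €0.
€11235.5: outcomes coincide → loss €0.
Total loss = €7291.4 + €1922.3 = €9213.7.

€9213.7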